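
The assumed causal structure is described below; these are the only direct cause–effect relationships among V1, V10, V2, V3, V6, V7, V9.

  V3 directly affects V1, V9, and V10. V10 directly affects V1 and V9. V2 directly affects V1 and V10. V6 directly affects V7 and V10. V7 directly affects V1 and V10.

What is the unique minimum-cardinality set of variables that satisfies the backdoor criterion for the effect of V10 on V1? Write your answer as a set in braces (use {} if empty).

Variables eligible for adjustment (non-descendants of V10, excluding V10 and V1): {V2, V3, V6, V7}.
Backdoor paths from V10 to V1:
  P1: V10 <- V3 -> V1
  P2: V10 <- V2 -> V1
  P3: V10 <- V6 -> V7 -> V1
  P4: V10 <- V7 -> V1
The empty set is not sufficient: P1 (V10 <- V3 -> V1) has no collider blocking it and no conditioned non-collider, so it is open.
Try {V2, V3, V7}:
  P1: blocked at fork node V3 ∈ conditioning set.
  P2: blocked at fork node V2 ∈ conditioning set.
  P3: blocked at chain node V7 ∈ conditioning set.
  P4: blocked at fork node V7 ∈ conditioning set.
{V2, V3, V7} contains no descendant of V10 and blocks every backdoor path.
Every element of {V2, V3, V7} is needed (dropping V2 leaves P2 open; dropping V3 leaves P1 open; dropping V7 leaves P3 open), so no proper subset is valid.
Among all size-3 subsets of the eligible variables, only {V2, V3, V7} blocks every backdoor path, so it is the unique smallest valid adjustment set.

{V2, V3, V7}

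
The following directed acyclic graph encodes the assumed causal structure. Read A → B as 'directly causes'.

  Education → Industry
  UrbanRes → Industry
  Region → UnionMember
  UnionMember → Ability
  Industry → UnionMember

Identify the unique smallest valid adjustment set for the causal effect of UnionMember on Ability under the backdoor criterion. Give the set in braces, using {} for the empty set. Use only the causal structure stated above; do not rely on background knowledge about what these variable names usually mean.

{}

Variables eligible for adjustment (non-descendants of UnionMember, excluding UnionMember and Ability): {Education, Industry, Region, UrbanRes}.
Backdoor paths from UnionMember to Ability:
  (none)
With no backdoor paths the empty set already satisfies the criterion, and it is trivially minimal.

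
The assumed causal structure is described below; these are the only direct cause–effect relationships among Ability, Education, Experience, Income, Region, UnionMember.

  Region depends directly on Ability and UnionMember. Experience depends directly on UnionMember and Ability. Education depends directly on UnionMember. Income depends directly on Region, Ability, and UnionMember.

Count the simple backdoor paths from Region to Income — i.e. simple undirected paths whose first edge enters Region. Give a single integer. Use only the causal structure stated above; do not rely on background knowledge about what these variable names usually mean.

4

A backdoor path from Region to Income is any simple undirected path whose first edge points into Region (i.e. leaves Region via a parent).
Parents of Region: {Ability, UnionMember}.
Enumerating:
  P1: Region <- UnionMember -> Experience <- Ability -> Income
  P2: Region <- UnionMember -> Income
  P3: Region <- Ability -> Experience <- UnionMember -> Income
  P4: Region <- Ability -> Income
That exhausts the simple backdoor paths. Count: 4.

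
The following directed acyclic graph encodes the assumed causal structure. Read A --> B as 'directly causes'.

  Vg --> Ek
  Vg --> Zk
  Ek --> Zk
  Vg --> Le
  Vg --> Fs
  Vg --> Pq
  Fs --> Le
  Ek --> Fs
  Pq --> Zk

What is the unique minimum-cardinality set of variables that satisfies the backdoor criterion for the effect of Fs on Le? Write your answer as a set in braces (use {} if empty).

{Vg}

Variables eligible for adjustment (non-descendants of Fs, excluding Fs and Le): {Ek, Pq, Vg, Zk}.
Backdoor paths from Fs to Le:
  P1: Fs <- Vg -> Le
  P2: Fs <- Ek <- Vg -> Le
  P3: Fs <- Ek -> Zk <- Vg -> Le
  P4: Fs <- Ek -> Zk <- Pq <- Vg -> Le
The empty set is not sufficient: P1 (Fs <- Vg -> Le) has no collider blocking it and no conditioned non-collider, so it is open.
Try {Vg}:
  P1: blocked at fork node Vg ∈ conditioning set.
  P2: blocked at fork node Vg ∈ conditioning set.
  P3: blocked at collider Zk (neither it nor any descendant is in the conditioning set).
  P4: blocked at collider Zk (neither it nor any descendant is in the conditioning set).
{Vg} contains no descendant of Fs and blocks every backdoor path.
No other singleton works — e.g. {Ek} leaves P1 open — so {Vg} is the unique smallest valid adjustment set.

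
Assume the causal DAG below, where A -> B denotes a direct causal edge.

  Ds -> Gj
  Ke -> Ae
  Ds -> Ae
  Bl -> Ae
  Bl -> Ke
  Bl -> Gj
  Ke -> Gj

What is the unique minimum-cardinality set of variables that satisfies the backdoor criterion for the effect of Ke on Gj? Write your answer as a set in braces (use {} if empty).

Variables eligible for adjustment (non-descendants of Ke, excluding Ke and Gj): {Bl, Ds}.
Backdoor paths from Ke to Gj:
  P1: Ke <- Bl -> Gj
  P2: Ke <- Bl -> Ae <- Ds -> Gj
The empty set is not sufficient: P1 (Ke <- Bl -> Gj) has no collider blocking it and no conditioned non-collider, so it is open.
Try {Bl}:
  P1: blocked at fork node Bl ∈ conditioning set.
  P2: blocked at fork node Bl ∈ conditioning set.
{Bl} contains no descendant of Ke and blocks every backdoor path.
No other singleton works — e.g. {Ds} leaves P1 open — so {Bl} is the unique smallest valid adjustment set.

{Bl}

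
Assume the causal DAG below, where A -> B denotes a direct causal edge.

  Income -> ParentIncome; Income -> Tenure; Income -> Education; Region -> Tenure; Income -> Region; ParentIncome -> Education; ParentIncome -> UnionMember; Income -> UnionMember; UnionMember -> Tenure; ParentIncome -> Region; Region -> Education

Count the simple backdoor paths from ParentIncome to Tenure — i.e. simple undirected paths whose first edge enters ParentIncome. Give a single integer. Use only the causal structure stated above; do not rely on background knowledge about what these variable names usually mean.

A backdoor path from ParentIncome to Tenure is any simple undirected path whose first edge points into ParentIncome (i.e. leaves ParentIncome via a parent).
Parents of ParentIncome: {Income}.
Enumerating:
  P1: ParentIncome <- Income -> Region -> Tenure
  P2: ParentIncome <- Income -> UnionMember -> Tenure
  P3: ParentIncome <- Income -> Tenure
  P4: ParentIncome <- Income -> Education <- Region -> Tenure
That exhausts the simple backdoor paths. Count: 4.

4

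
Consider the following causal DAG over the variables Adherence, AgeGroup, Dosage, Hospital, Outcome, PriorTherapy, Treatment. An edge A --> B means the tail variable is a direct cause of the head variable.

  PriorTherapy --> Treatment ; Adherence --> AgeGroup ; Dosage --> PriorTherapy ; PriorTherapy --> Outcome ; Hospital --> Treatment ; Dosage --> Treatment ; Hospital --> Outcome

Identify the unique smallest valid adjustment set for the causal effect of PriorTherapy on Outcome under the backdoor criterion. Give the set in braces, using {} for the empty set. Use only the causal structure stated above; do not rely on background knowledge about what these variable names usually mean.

Variables eligible for adjustment (non-descendants of PriorTherapy, excluding PriorTherapy and Outcome): {Adherence, AgeGroup, Dosage, Hospital}.
Backdoor paths from PriorTherapy to Outcome:
  P1: PriorTherapy <- Dosage -> Treatment <- Hospital -> Outcome
Each backdoor path contains an unconditioned collider, so every path is already blocked with the empty conditioning set:
  P1: blocked at collider Treatment (neither it nor any descendant is in the conditioning set).
The empty set is therefore the unique smallest valid set.

{}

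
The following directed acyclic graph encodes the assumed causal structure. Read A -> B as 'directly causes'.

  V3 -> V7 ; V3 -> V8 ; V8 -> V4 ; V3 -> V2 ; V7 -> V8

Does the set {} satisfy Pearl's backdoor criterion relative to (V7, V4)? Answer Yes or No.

Backdoor paths from V7 to V4 (paths whose first edge points into V7):
  P1: V7 <- V3 -> V8 -> V4
Condition 1 (no descendant of V7 in the set): holds — descendants of V7 are {V4, V8}; none are in {}.
Condition 2 (every backdoor path blocked by {}):
  P1: open — no interior node is in the conditioning set.
{} does not satisfy the backdoor criterion.

No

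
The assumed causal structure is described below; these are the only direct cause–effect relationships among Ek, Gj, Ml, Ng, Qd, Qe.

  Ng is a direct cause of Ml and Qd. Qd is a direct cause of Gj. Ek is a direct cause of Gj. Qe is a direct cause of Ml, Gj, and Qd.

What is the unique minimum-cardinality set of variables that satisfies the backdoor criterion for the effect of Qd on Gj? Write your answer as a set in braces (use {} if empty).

Variables eligible for adjustment (non-descendants of Qd, excluding Qd and Gj): {Ek, Ml, Ng, Qe}.
Backdoor paths from Qd to Gj:
  P1: Qd <- Ng -> Ml <- Qe -> Gj
  P2: Qd <- Qe -> Gj
The empty set is not sufficient: P2 (Qd <- Qe -> Gj) has no collider blocking it and no conditioned non-collider, so it is open.
Try {Qe}:
  P1: blocked at collider Ml (neither it nor any descendant is in the conditioning set).
  P2: blocked at fork node Qe ∈ conditioning set.
{Qe} contains no descendant of Qd and blocks every backdoor path.
No other singleton works — e.g. {Ng} leaves P2 open — so {Qe} is the unique smallest valid adjustment set.

{Qe}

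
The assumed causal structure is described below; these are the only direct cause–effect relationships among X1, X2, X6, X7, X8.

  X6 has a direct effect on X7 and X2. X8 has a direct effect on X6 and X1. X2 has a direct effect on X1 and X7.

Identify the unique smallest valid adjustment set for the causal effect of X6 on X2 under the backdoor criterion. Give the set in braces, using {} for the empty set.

{}

Variables eligible for adjustment (non-descendants of X6, excluding X6 and X2): {X8}.
Backdoor paths from X6 to X2:
  P1: X6 <- X8 -> X1 <- X2
Each backdoor path contains an unconditioned collider, so every path is already blocked with the empty conditioning set:
  P1: blocked at collider X1 (neither it nor any descendant is in the conditioning set).
The empty set is therefore the unique smallest valid set.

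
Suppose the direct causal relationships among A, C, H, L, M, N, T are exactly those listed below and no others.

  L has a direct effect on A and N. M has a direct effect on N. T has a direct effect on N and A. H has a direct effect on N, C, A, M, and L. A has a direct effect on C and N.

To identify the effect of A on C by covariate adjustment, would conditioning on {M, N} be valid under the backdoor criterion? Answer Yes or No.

No

Backdoor paths from A to C (paths whose first edge points into A):
  P1: A <- H -> C
  P2: A <- L <- H -> C
  P3: A <- L -> N <- H -> C
  P4: A <- L -> N <- M <- H -> C
  P5: A <- T -> N <- H -> C
  P6: A <- T -> N <- L <- H -> C
  P7: A <- T -> N <- M <- H -> C
Condition 1 (no descendant of A in the set): FAILS — N is a descendant of A.
Condition 2 (every backdoor path blocked by {M, N}):
  P1: open — no interior node is in the conditioning set.
  P2: open — no interior node is in the conditioning set.
  P3: open — collider(s) N are conditioned on (or have a conditioned descendant) and no non-collider on the path is in the set.
  P4: blocked at chain node M ∈ conditioning set.
  P5: open — collider(s) N are conditioned on (or have a conditioned descendant) and no non-collider on the path is in the set.
  P6: open — collider(s) N are conditioned on (or have a conditioned descendant) and no non-collider on the path is in the set.
  P7: blocked at chain node M ∈ conditioning set.
{M, N} does not satisfy the backdoor criterion.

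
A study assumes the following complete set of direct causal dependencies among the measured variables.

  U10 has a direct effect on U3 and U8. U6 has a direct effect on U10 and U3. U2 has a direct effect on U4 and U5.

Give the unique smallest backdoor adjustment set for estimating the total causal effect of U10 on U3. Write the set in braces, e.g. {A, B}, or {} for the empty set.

Variables eligible for adjustment (non-descendants of U10, excluding U10 and U3): {U2, U4, U5, U6}.
Backdoor paths from U10 to U3:
  P1: U10 <- U6 -> U3
The empty set is not sufficient: P1 (U10 <- U6 -> U3) has no collider blocking it and no conditioned non-collider, so it is open.
Try {U6}:
  P1: blocked at fork node U6 ∈ conditioning set.
{U6} contains no descendant of U10 and blocks every backdoor path.
No other singleton works — e.g. {U2} leaves P1 open — so {U6} is the unique smallest valid adjustment set.

{U6}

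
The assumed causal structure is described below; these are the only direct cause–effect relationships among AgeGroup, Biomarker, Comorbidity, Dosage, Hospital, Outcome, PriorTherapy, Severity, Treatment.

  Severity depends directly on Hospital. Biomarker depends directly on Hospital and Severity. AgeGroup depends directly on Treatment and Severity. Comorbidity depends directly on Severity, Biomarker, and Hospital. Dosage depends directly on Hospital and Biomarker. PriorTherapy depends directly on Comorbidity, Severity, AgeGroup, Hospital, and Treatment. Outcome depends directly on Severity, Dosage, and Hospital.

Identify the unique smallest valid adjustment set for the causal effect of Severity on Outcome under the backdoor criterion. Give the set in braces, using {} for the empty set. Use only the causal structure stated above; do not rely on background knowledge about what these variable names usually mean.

Variables eligible for adjustment (non-descendants of Severity, excluding Severity and Outcome): {Hospital, Treatment}.
Backdoor paths from Severity to Outcome:
  P1: Severity <- Hospital -> Biomarker -> Dosage -> Outcome
  P2: Severity <- Hospital -> Dosage -> Outcome
  P3: Severity <- Hospital -> Comorbidity <- Biomarker -> Dosage -> Outcome
  P4: Severity <- Hospital -> PriorTherapy <- Comorbidity <- Biomarker -> Dosage -> Outcome
  P5: Severity <- Hospital -> Outcome
The empty set is not sufficient: P1 (Severity <- Hospital -> Biomarker -> Dosage -> Outcome) has no collider blocking it and no conditioned non-collider, so it is open.
Try {Hospital}:
  P1: blocked at fork node Hospital ∈ conditioning set.
  P2: blocked at fork node Hospital ∈ conditioning set.
  P3: blocked at fork node Hospital ∈ conditioning set.
  P4: blocked at fork node Hospital ∈ conditioning set.
  P5: blocked at fork node Hospital ∈ conditioning set.
{Hospital} contains no descendant of Severity and blocks every backdoor path.
No other singleton works — e.g. {Treatment} leaves P1 open — so {Hospital} is the unique smallest valid adjustment set.

{Hospital}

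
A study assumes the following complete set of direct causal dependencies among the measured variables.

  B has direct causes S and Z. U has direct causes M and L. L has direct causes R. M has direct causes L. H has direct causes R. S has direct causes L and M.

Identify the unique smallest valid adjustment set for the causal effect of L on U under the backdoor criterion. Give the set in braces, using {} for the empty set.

Variables eligible for adjustment (non-descendants of L, excluding L and U): {H, R, Z}.
Backdoor paths from L to U:
  (none)
With no backdoor paths the empty set already satisfies the criterion, and it is trivially minimal.

{}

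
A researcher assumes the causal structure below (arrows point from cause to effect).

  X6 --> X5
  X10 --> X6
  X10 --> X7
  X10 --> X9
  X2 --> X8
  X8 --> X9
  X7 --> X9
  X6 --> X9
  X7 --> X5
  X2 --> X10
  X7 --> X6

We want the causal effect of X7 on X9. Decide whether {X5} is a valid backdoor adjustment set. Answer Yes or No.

Backdoor paths from X7 to X9 (paths whose first edge points into X7):
  P1: X7 <- X10 <- X2 -> X8 -> X9
  P2: X7 <- X10 -> X6 -> X9
  P3: X7 <- X10 -> X9
Condition 1 (no descendant of X7 in the set): FAILS — X5 is a descendant of X7.
Condition 2 (every backdoor path blocked by {X5}):
  P1: open — no interior node is in the conditioning set.
  P2: open — no interior node is in the conditioning set.
  P3: open — no interior node is in the conditioning set.
{X5} does not satisfy the backdoor criterion.

No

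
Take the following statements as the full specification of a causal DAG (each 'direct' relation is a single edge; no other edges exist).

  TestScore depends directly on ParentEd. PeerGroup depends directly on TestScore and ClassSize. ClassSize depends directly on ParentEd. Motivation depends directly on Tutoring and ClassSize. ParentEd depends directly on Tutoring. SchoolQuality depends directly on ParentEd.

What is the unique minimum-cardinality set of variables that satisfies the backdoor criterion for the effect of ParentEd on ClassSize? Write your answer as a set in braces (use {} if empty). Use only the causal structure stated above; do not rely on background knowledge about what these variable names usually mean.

{}

Variables eligible for adjustment (non-descendants of ParentEd, excluding ParentEd and ClassSize): {Tutoring}.
Backdoor paths from ParentEd to ClassSize:
  P1: ParentEd <- Tutoring -> Motivation <- ClassSize
Each backdoor path contains an unconditioned collider, so every path is already blocked with the empty conditioning set:
  P1: blocked at collider Motivation (neither it nor any descendant is in the conditioning set).
The empty set is therefore the unique smallest valid set.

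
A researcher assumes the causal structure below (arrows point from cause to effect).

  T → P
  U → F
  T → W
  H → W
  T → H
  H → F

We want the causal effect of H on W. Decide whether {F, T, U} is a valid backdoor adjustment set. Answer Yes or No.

No

Backdoor paths from H to W (paths whose first edge points into H):
  P1: H <- T -> W
Condition 1 (no descendant of H in the set): FAILS — F is a descendant of H.
Condition 2 (every backdoor path blocked by {F, T, U}):
  P1: blocked at fork node T ∈ conditioning set.
{F, T, U} does not satisfy the backdoor criterion.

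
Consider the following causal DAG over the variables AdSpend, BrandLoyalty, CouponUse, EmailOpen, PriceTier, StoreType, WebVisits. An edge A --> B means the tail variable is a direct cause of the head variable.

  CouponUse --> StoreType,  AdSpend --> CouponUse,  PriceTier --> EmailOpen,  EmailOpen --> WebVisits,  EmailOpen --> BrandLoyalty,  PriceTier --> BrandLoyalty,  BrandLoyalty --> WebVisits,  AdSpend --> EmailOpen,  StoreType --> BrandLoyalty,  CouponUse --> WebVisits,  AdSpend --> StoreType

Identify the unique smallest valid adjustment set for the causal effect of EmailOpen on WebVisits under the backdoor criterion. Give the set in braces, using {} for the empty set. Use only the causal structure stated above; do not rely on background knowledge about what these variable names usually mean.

Variables eligible for adjustment (non-descendants of EmailOpen, excluding EmailOpen and WebVisits): {AdSpend, CouponUse, PriceTier, StoreType}.
Backdoor paths from EmailOpen to WebVisits:
  P1: EmailOpen <- PriceTier -> BrandLoyalty <- StoreType <- AdSpend -> CouponUse -> WebVisits
  P2: EmailOpen <- PriceTier -> BrandLoyalty <- StoreType <- CouponUse -> WebVisits
  P3: EmailOpen <- PriceTier -> BrandLoyalty -> WebVisits
  P4: EmailOpen <- AdSpend -> CouponUse -> StoreType -> BrandLoyalty -> WebVisits
  P5: EmailOpen <- AdSpend -> CouponUse -> WebVisits
  P6: EmailOpen <- AdSpend -> StoreType <- CouponUse -> WebVisits
  P7: EmailOpen <- AdSpend -> StoreType -> BrandLoyalty -> WebVisits
The empty set is not sufficient: P3 (EmailOpen <- PriceTier -> BrandLoyalty -> WebVisits) has no collider blocking it and no conditioned non-collider, so it is open.
Try {AdSpend, PriceTier}:
  P1: blocked at fork node PriceTier ∈ conditioning set.
  P2: blocked at fork node PriceTier ∈ conditioning set.
  P3: blocked at fork node PriceTier ∈ conditioning set.
  P4: blocked at fork node AdSpend ∈ conditioning set.
  P5: blocked at fork node AdSpend ∈ conditioning set.
  P6: blocked at fork node AdSpend ∈ conditioning set.
  P7: blocked at fork node AdSpend ∈ conditioning set.
{AdSpend, PriceTier} contains no descendant of EmailOpen and blocks every backdoor path.
Every element of {AdSpend, PriceTier} is needed (dropping AdSpend leaves P4 open; dropping PriceTier leaves P3 open), so no proper subset is valid.
Among all size-2 subsets of the eligible variables, only {AdSpend, PriceTier} blocks every backdoor path, so it is the unique smallest valid adjustment set.

{AdSpend, PriceTier}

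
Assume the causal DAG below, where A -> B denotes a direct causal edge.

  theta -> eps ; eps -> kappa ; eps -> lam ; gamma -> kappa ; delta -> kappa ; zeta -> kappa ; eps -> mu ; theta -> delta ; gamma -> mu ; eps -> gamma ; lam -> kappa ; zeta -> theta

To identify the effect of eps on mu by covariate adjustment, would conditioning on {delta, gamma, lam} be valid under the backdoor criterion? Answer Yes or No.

Backdoor paths from eps to mu (paths whose first edge points into eps):
  P1: eps <- theta <- zeta -> kappa <- gamma -> mu
  P2: eps <- theta -> delta -> kappa <- gamma -> mu
Condition 1 (no descendant of eps in the set): FAILS — gamma and lam are descendants of eps.
Condition 2 (every backdoor path blocked by {delta, gamma, lam}):
  P1: blocked at collider kappa (neither it nor any descendant is in the conditioning set).
  P2: blocked at chain node delta ∈ conditioning set.
{delta, gamma, lam} does not satisfy the backdoor criterion.

No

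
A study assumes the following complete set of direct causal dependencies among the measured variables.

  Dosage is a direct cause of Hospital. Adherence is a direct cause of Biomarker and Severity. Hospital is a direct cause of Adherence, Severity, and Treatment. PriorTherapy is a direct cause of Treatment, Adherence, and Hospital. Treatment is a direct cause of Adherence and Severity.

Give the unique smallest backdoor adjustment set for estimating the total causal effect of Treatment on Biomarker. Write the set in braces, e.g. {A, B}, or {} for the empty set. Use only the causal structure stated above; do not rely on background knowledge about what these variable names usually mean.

Variables eligible for adjustment (non-descendants of Treatment, excluding Treatment and Biomarker): {Dosage, Hospital, PriorTherapy}.
Backdoor paths from Treatment to Biomarker:
  P1: Treatment <- PriorTherapy -> Hospital -> Adherence -> Biomarker
  P2: Treatment <- PriorTherapy -> Hospital -> Severity <- Adherence -> Biomarker
  P3: Treatment <- PriorTherapy -> Adherence -> Biomarker
  P4: Treatment <- Hospital <- PriorTherapy -> Adherence -> Biomarker
  P5: Treatment <- Hospital -> Adherence -> Biomarker
  P6: Treatment <- Hospital -> Severity <- Adherence -> Biomarker
The empty set is not sufficient: P1 (Treatment <- PriorTherapy -> Hospital -> Adherence -> Biomarker) has no collider blocking it and no conditioned non-collider, so it is open.
Try {Hospital, PriorTherapy}:
  P1: blocked at fork node PriorTherapy ∈ conditioning set.
  P2: blocked at fork node PriorTherapy ∈ conditioning set.
  P3: blocked at fork node PriorTherapy ∈ conditioning set.
  P4: blocked at chain node Hospital ∈ conditioning set.
  P5: blocked at fork node Hospital ∈ conditioning set.
  P6: blocked at fork node Hospital ∈ conditioning set.
{Hospital, PriorTherapy} contains no descendant of Treatment and blocks every backdoor path.
Every element of {Hospital, PriorTherapy} is needed (dropping Hospital leaves P5 open; dropping PriorTherapy leaves P3 open), so no proper subset is valid.
Among all size-2 subsets of the eligible variables, only {Hospital, PriorTherapy} blocks every backdoor path, so it is the unique smallest valid adjustment set.

{Hospital, PriorTherapy}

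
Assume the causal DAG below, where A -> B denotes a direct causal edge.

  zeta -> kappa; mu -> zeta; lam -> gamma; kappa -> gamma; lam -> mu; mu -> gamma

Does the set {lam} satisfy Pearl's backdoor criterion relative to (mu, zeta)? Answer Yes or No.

Backdoor paths from mu to zeta (paths whose first edge points into mu):
  P1: mu <- lam -> gamma <- kappa <- zeta
Condition 1 (no descendant of mu in the set): holds — descendants of mu are {gamma, kappa, zeta}; none are in {lam}.
Condition 2 (every backdoor path blocked by {lam}):
  P1: blocked at fork node lam ∈ conditioning set.
{lam} satisfies the backdoor criterion.

Yes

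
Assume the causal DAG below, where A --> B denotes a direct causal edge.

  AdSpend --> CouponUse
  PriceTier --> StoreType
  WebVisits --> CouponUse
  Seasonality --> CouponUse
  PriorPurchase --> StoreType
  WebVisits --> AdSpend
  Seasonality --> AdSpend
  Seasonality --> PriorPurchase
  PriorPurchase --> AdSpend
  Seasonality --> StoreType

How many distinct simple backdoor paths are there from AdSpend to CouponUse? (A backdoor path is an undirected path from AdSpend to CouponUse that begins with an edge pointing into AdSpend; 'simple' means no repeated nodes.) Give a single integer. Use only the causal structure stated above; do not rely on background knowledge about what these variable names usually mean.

A backdoor path from AdSpend to CouponUse is any simple undirected path whose first edge points into AdSpend (i.e. leaves AdSpend via a parent).
Parents of AdSpend: {PriorPurchase, Seasonality, WebVisits}.
Enumerating:
  P1: AdSpend <- WebVisits -> CouponUse
  P2: AdSpend <- Seasonality -> CouponUse
  P3: AdSpend <- PriorPurchase <- Seasonality -> CouponUse
  P4: AdSpend <- PriorPurchase -> StoreType <- Seasonality -> CouponUse
That exhausts the simple backdoor paths. Count: 4.

4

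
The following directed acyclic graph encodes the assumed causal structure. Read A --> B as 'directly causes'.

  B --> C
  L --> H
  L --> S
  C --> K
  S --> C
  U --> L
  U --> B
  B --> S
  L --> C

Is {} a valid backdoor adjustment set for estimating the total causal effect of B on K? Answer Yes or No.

No

Backdoor paths from B to K (paths whose first edge points into B):
  P1: B <- U -> L -> S -> C -> K
  P2: B <- U -> L -> C -> K
Condition 1 (no descendant of B in the set): holds — descendants of B are {C, K, S}; none are in {}.
Condition 2 (every backdoor path blocked by {}):
  P1: open — no interior node is in the conditioning set.
  P2: open — no interior node is in the conditioning set.
{} does not satisfy the backdoor criterion.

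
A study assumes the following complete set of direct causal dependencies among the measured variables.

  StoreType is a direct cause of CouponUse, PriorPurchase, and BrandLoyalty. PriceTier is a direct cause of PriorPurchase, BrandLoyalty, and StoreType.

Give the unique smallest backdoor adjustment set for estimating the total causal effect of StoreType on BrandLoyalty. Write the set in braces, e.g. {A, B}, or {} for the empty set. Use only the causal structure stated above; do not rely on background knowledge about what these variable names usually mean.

Variables eligible for adjustment (non-descendants of StoreType, excluding StoreType and BrandLoyalty): {PriceTier}.
Backdoor paths from StoreType to BrandLoyalty:
  P1: StoreType <- PriceTier -> BrandLoyalty
The empty set is not sufficient: P1 (StoreType <- PriceTier -> BrandLoyalty) has no collider blocking it and no conditioned non-collider, so it is open.
Try {PriceTier}:
  P1: blocked at fork node PriceTier ∈ conditioning set.
{PriceTier} contains no descendant of StoreType and blocks every backdoor path.
{PriceTier} is the unique smallest valid adjustment set.

{PriceTier}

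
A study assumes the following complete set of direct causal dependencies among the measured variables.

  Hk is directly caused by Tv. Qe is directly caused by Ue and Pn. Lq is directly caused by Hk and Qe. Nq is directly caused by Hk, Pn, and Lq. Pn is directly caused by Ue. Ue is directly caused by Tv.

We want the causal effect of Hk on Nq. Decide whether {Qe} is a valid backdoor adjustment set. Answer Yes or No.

No

Backdoor paths from Hk to Nq (paths whose first edge points into Hk):
  P1: Hk <- Tv -> Ue -> Pn -> Qe -> Lq -> Nq
  P2: Hk <- Tv -> Ue -> Pn -> Nq
  P3: Hk <- Tv -> Ue -> Qe <- Pn -> Nq
  P4: Hk <- Tv -> Ue -> Qe -> Lq -> Nq
Condition 1 (no descendant of Hk in the set): holds — descendants of Hk are {Lq, Nq}; none are in {Qe}.
Condition 2 (every backdoor path blocked by {Qe}):
  P1: blocked at chain node Qe ∈ conditioning set.
  P2: open — no interior node is in the conditioning set.
  P3: open — collider(s) Qe are conditioned on (or have a conditioned descendant) and no non-collider on the path is in the set.
  P4: blocked at chain node Qe ∈ conditioning set.
{Qe} does not satisfy the backdoor criterion.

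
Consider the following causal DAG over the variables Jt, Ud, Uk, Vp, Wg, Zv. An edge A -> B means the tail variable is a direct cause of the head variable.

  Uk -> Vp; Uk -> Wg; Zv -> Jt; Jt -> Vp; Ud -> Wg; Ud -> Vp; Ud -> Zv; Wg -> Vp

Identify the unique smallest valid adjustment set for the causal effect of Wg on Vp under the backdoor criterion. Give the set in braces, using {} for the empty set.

Variables eligible for adjustment (non-descendants of Wg, excluding Wg and Vp): {Jt, Ud, Uk, Zv}.
Backdoor paths from Wg to Vp:
  P1: Wg <- Ud -> Zv -> Jt -> Vp
  P2: Wg <- Ud -> Vp
  P3: Wg <- Uk -> Vp
The empty set is not sufficient: P1 (Wg <- Ud -> Zv -> Jt -> Vp) has no collider blocking it and no conditioned non-collider, so it is open.
Try {Ud, Uk}:
  P1: blocked at fork node Ud ∈ conditioning set.
  P2: blocked at fork node Ud ∈ conditioning set.
  P3: blocked at fork node Uk ∈ conditioning set.
{Ud, Uk} contains no descendant of Wg and blocks every backdoor path.
Every element of {Ud, Uk} is needed (dropping Ud leaves P1 open; dropping Uk leaves P3 open), so no proper subset is valid.
Among all size-2 subsets of the eligible variables, only {Ud, Uk} blocks every backdoor path, so it is the unique smallest valid adjustment set.

{Ud, Uk}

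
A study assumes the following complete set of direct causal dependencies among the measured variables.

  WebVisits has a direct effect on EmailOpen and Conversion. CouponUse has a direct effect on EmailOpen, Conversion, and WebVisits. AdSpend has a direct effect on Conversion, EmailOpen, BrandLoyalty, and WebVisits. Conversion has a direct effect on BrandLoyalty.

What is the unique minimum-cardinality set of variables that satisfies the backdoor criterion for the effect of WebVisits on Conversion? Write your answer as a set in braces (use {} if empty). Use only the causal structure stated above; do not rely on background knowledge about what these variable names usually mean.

Variables eligible for adjustment (non-descendants of WebVisits, excluding WebVisits and Conversion): {AdSpend, CouponUse}.
Backdoor paths from WebVisits to Conversion:
  P1: WebVisits <- AdSpend -> EmailOpen <- CouponUse -> Conversion
  P2: WebVisits <- AdSpend -> Conversion
  P3: WebVisits <- AdSpend -> BrandLoyalty <- Conversion
  P4: WebVisits <- CouponUse -> EmailOpen <- AdSpend -> Conversion
  P5: WebVisits <- CouponUse -> EmailOpen <- AdSpend -> BrandLoyalty <- Conversion
  P6: WebVisits <- CouponUse -> Conversion
The empty set is not sufficient: P2 (WebVisits <- AdSpend -> Conversion) has no collider blocking it and no conditioned non-collider, so it is open.
Try {AdSpend, CouponUse}:
  P1: blocked at fork node AdSpend ∈ conditioning set.
  P2: blocked at fork node AdSpend ∈ conditioning set.
  P3: blocked at fork node AdSpend ∈ conditioning set.
  P4: blocked at fork node CouponUse ∈ conditioning set.
  P5: blocked at fork node CouponUse ∈ conditioning set.
  P6: blocked at fork node CouponUse ∈ conditioning set.
{AdSpend, CouponUse} contains no descendant of WebVisits and blocks every backdoor path.
Every element of {AdSpend, CouponUse} is needed (dropping AdSpend leaves P2 open; dropping CouponUse leaves P6 open), so no proper subset is valid.
Among all size-2 subsets of the eligible variables, only {AdSpend, CouponUse} blocks every backdoor path, so it is the unique smallest valid adjustment set.

{AdSpend, CouponUse}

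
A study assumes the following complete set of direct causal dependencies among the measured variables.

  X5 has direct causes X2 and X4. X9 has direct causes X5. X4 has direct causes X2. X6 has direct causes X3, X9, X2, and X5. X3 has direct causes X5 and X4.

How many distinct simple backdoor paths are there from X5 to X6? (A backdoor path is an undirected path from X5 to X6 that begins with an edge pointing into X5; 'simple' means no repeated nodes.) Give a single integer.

4

A backdoor path from X5 to X6 is any simple undirected path whose first edge points into X5 (i.e. leaves X5 via a parent).
Parents of X5: {X2, X4}.
Enumerating:
  P1: X5 <- X2 -> X4 -> X3 -> X6
  P2: X5 <- X2 -> X6
  P3: X5 <- X4 <- X2 -> X6
  P4: X5 <- X4 -> X3 -> X6
That exhausts the simple backdoor paths. Count: 4.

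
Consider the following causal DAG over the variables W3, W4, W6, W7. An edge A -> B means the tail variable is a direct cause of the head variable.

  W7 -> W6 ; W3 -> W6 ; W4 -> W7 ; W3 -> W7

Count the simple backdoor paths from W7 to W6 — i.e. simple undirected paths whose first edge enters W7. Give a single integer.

1

A backdoor path from W7 to W6 is any simple undirected path whose first edge points into W7 (i.e. leaves W7 via a parent).
Parents of W7: {W3, W4}.
Enumerating:
  P1: W7 <- W3 -> W6
That exhausts the simple backdoor paths. Count: 1.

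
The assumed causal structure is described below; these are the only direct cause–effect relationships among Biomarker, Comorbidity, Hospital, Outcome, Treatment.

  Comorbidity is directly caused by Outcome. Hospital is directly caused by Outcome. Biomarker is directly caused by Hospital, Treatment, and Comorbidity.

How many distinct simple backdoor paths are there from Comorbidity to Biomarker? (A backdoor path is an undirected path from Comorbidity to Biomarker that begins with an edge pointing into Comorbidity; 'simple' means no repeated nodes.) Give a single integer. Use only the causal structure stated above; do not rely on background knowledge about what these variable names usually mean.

1

A backdoor path from Comorbidity to Biomarker is any simple undirected path whose first edge points into Comorbidity (i.e. leaves Comorbidity via a parent).
Parents of Comorbidity: {Outcome}.
Enumerating:
  P1: Comorbidity <- Outcome -> Hospital -> Biomarker
That exhausts the simple backdoor paths. Count: 1.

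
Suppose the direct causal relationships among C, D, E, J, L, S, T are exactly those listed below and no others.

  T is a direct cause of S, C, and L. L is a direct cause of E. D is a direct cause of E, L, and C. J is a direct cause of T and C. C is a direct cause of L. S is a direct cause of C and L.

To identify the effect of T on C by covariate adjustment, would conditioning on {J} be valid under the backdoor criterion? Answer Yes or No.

Yes

Backdoor paths from T to C (paths whose first edge points into T):
  P1: T <- J -> C
Condition 1 (no descendant of T in the set): holds — descendants of T are {C, E, L, S}; none are in {J}.
Condition 2 (every backdoor path blocked by {J}):
  P1: blocked at fork node J ∈ conditioning set.
{J} satisfies the backdoor criterion.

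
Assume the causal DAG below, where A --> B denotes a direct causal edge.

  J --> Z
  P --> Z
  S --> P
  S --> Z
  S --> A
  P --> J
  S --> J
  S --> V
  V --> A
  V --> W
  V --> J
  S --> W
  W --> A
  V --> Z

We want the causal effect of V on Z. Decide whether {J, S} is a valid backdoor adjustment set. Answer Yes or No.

Backdoor paths from V to Z (paths whose first edge points into V):
  P1: V <- S -> P -> J -> Z
  P2: V <- S -> P -> Z
  P3: V <- S -> J <- P -> Z
  P4: V <- S -> J -> Z
  P5: V <- S -> Z
Condition 1 (no descendant of V in the set): FAILS — J is a descendant of V.
Condition 2 (every backdoor path blocked by {J, S}):
  P1: blocked at fork node S ∈ conditioning set.
  P2: blocked at fork node S ∈ conditioning set.
  P3: blocked at fork node S ∈ conditioning set.
  P4: blocked at fork node S ∈ conditioning set.
  P5: blocked at fork node S ∈ conditioning set.
{J, S} does not satisfy the backdoor criterion.

No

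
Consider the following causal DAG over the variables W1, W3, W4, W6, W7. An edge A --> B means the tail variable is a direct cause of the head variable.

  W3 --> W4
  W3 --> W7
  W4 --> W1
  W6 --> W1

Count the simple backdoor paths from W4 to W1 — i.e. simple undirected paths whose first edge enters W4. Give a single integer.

0

A backdoor path from W4 to W1 is any simple undirected path whose first edge points into W4 (i.e. leaves W4 via a parent).
Parents of W4: {W3}.
No simple path from any parent of W4 reaches W1 without revisiting W4, so there are no backdoor paths.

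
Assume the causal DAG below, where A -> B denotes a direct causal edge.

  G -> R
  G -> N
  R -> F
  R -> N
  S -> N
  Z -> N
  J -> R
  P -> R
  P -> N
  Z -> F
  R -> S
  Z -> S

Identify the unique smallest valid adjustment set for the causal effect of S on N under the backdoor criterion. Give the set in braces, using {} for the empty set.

Variables eligible for adjustment (non-descendants of S, excluding S and N): {F, G, J, P, R, Z}.
Backdoor paths from S to N:
  P1: S <- Z -> F <- R <- G -> N
  P2: S <- Z -> F <- R <- P -> N
  P3: S <- Z -> F <- R -> N
  P4: S <- Z -> N
  P5: S <- R <- G -> N
  P6: S <- R <- P -> N
  P7: S <- R -> F <- Z -> N
  P8: S <- R -> N
The empty set is not sufficient: P4 (S <- Z -> N) has no collider blocking it and no conditioned non-collider, so it is open.
Try {R, Z}:
  P1: blocked at fork node Z ∈ conditioning set.
  P2: blocked at fork node Z ∈ conditioning set.
  P3: blocked at fork node Z ∈ conditioning set.
  P4: blocked at fork node Z ∈ conditioning set.
  P5: blocked at chain node R ∈ conditioning set.
  P6: blocked at chain node R ∈ conditioning set.
  P7: blocked at fork node R ∈ conditioning set.
  P8: blocked at fork node R ∈ conditioning set.
{R, Z} contains no descendant of S and blocks every backdoor path.
Every element of {R, Z} is needed (dropping R leaves P5 open; dropping Z leaves P4 open), so no proper subset is valid.
Among all size-2 subsets of the eligible variables, only {R, Z} blocks every backdoor path, so it is the unique smallest valid adjustment set.

{R, Z}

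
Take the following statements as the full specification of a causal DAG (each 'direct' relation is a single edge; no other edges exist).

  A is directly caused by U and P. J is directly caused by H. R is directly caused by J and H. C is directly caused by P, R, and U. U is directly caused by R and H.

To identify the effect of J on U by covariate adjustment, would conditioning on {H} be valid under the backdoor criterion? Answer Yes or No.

Yes

Backdoor paths from J to U (paths whose first edge points into J):
  P1: J <- H -> R -> U
  P2: J <- H -> R -> C <- P -> A <- U
  P3: J <- H -> R -> C <- U
  P4: J <- H -> U
Condition 1 (no descendant of J in the set): holds — descendants of J are {A, C, R, U}; none are in {H}.
Condition 2 (every backdoor path blocked by {H}):
  P1: blocked at fork node H ∈ conditioning set.
  P2: blocked at fork node H ∈ conditioning set.
  P3: blocked at fork node H ∈ conditioning set.
  P4: blocked at fork node H ∈ conditioning set.
{H} satisfies the backdoor criterion.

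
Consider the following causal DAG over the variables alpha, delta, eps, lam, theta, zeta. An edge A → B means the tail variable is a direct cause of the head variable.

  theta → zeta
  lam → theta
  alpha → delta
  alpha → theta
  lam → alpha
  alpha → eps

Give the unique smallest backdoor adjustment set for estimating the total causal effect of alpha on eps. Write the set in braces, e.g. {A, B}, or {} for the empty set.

Variables eligible for adjustment (non-descendants of alpha, excluding alpha and eps): {lam}.
Backdoor paths from alpha to eps:
  (none)
With no backdoor paths the empty set already satisfies the criterion, and it is trivially minimal.

{}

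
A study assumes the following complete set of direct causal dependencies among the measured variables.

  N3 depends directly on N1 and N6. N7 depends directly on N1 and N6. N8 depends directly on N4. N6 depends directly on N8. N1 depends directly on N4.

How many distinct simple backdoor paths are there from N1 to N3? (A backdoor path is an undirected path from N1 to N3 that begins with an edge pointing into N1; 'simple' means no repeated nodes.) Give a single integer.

A backdoor path from N1 to N3 is any simple undirected path whose first edge points into N1 (i.e. leaves N1 via a parent).
Parents of N1: {N4}.
Enumerating:
  P1: N1 <- N4 -> N8 -> N6 -> N3
That exhausts the simple backdoor paths. Count: 1.

1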